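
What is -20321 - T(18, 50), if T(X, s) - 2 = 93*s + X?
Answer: -24991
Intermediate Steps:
T(X, s) = 2 + X + 93*s (T(X, s) = 2 + (93*s + X) = 2 + (X + 93*s) = 2 + X + 93*s)
-20321 - T(18, 50) = -20321 - (2 + 18 + 93*50) = -20321 - (2 + 18 + 4650) = -20321 - 1*4670 = -20321 - 4670 = -24991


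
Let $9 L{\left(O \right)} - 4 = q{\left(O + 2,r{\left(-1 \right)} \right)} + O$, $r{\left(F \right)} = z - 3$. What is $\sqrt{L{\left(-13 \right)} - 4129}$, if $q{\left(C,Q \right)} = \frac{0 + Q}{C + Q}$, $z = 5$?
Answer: $\frac{2 i \sqrt{83633}}{9} \approx 64.265 i$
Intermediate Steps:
$r{\left(F \right)} = 2$ ($r{\left(F \right)} = 5 - 3 = 2$)
$q{\left(C,Q \right)} = \frac{Q}{C + Q}$
$L{\left(O \right)} = \frac{4}{9} + \frac{O}{9} + \frac{2}{9 \left(4 + O\right)}$ ($L{\left(O \right)} = \frac{4}{9} + \frac{\frac{2}{\left(O + 2\right) + 2} + O}{9} = \frac{4}{9} + \frac{\frac{2}{\left(2 + O\right) + 2} + O}{9} = \frac{4}{9} + \frac{\frac{2}{4 + O} + O}{9} = \frac{4}{9} + \frac{O + \frac{2}{4 + O}}{9} = \frac{4}{9} + \left(\frac{O}{9} + \frac{2}{9 \left(4 + O\right)}\right) = \frac{4}{9} + \frac{O}{9} + \frac{2}{9 \left(4 + O\right)}$)
$\sqrt{L{\left(-13 \right)} - 4129} = \sqrt{\frac{2 + \left(4 - 13\right)^{2}}{9 \left(4 - 13\right)} - 4129} = \sqrt{\frac{2 + \left(-9\right)^{2}}{9 \left(-9\right)} - 4129} = \sqrt{\frac{1}{9} \left(- \frac{1}{9}\right) \left(2 + 81\right) - 4129} = \sqrt{\frac{1}{9} \left(- \frac{1}{9}\right) 83 - 4129} = \sqrt{- \frac{83}{81} - 4129} = \sqrt{- \frac{334532}{81}} = \frac{2 i \sqrt{83633}}{9}$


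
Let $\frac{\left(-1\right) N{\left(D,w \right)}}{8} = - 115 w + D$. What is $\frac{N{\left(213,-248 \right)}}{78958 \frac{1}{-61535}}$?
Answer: $\frac{7072340620}{39479} \approx 1.7914 \cdot 10^{5}$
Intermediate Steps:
$N{\left(D,w \right)} = - 8 D + 920 w$ ($N{\left(D,w \right)} = - 8 \left(- 115 w + D\right) = - 8 \left(D - 115 w\right) = - 8 D + 920 w$)
$\frac{N{\left(213,-248 \right)}}{78958 \frac{1}{-61535}} = \frac{\left(-8\right) 213 + 920 \left(-248\right)}{78958 \frac{1}{-61535}} = \frac{-1704 - 228160}{78958 \left(- \frac{1}{61535}\right)} = - \frac{229864}{- \frac{78958}{61535}} = \left(-229864\right) \left(- \frac{61535}{78958}\right) = \frac{7072340620}{39479}$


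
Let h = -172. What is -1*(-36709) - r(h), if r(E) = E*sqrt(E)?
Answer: 36709 + 344*I*sqrt(43) ≈ 36709.0 + 2255.8*I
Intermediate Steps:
r(E) = E**(3/2)
-1*(-36709) - r(h) = -1*(-36709) - (-172)**(3/2) = 36709 - (-344)*I*sqrt(43) = 36709 + 344*I*sqrt(43)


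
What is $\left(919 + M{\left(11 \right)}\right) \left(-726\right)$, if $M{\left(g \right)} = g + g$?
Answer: $-683166$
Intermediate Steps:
$M{\left(g \right)} = 2 g$
$\left(919 + M{\left(11 \right)}\right) \left(-726\right) = \left(919 + 2 \cdot 11\right) \left(-726\right) = \left(919 + 22\right) \left(-726\right) = 941 \left(-726\right) = -683166$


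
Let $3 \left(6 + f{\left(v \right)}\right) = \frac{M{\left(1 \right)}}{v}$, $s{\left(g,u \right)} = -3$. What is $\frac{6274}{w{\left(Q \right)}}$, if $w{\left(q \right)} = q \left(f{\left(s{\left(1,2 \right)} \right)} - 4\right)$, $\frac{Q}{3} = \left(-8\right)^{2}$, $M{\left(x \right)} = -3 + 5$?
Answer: $- \frac{9411}{2944} \approx -3.1967$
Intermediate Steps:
$M{\left(x \right)} = 2$
$f{\left(v \right)} = -6 + \frac{2}{3 v}$ ($f{\left(v \right)} = -6 + \frac{2 \frac{1}{v}}{3} = -6 + \frac{2}{3 v}$)
$Q = 192$ ($Q = 3 \left(-8\right)^{2} = 3 \cdot 64 = 192$)
$w{\left(q \right)} = - \frac{92 q}{9}$ ($w{\left(q \right)} = q \left(\left(-6 + \frac{2}{3 \left(-3\right)}\right) - 4\right) = q \left(\left(-6 + \frac{2}{3} \left(- \frac{1}{3}\right)\right) - 4\right) = q \left(\left(-6 - \frac{2}{9}\right) - 4\right) = q \left(- \frac{56}{9} - 4\right) = q \left(- \frac{92}{9}\right) = - \frac{92 q}{9}$)
$\frac{6274}{w{\left(Q \right)}} = \frac{6274}{\left(- \frac{92}{9}\right) 192} = \frac{6274}{- \frac{5888}{3}} = 6274 \left(- \frac{3}{5888}\right) = - \frac{9411}{2944}$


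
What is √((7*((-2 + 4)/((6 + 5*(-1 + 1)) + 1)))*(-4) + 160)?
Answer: 2*√38 ≈ 12.329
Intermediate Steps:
√((7*((-2 + 4)/((6 + 5*(-1 + 1)) + 1)))*(-4) + 160) = √((7*(2/((6 + 5*0) + 1)))*(-4) + 160) = √((7*(2/((6 + 0) + 1)))*(-4) + 160) = √((7*(2/(6 + 1)))*(-4) + 160) = √((7*(2/7))*(-4) + 160) = √(2*(-4) + 160) = √(-8 + 160) = √152 = 2*√38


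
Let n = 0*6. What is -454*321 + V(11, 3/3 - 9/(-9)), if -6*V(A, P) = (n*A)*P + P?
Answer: -437203/3 ≈ -1.4573e+5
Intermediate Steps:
n = 0
V(A, P) = -P/6 (V(A, P) = -((0*A)*P + P)/6 = -(0*P + P)/6 = -(0 + P)/6 = -P/6)
-454*321 + V(11, 3/3 - 9/(-9)) = -454*321 - (3/3 - 9/(-9))/6 = -145734 - (3*(⅓) - 9*(-⅑))/6 = -145734 - (1 + 1)/6 = -145734 - ⅙*2 = -145734 - ⅓ = -437203/3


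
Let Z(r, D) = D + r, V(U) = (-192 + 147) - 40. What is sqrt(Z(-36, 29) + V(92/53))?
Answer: 2*I*sqrt(23) ≈ 9.5917*I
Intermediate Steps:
V(U) = -85 (V(U) = -45 - 40 = -85)
sqrt(Z(-36, 29) + V(92/53)) = sqrt((29 - 36) - 85) = sqrt(-7 - 85) = sqrt(-92) = 2*I*sqrt(23)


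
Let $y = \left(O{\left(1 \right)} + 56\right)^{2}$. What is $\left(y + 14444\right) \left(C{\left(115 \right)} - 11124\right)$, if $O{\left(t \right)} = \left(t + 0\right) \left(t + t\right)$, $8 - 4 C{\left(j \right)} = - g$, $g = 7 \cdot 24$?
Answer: $-197312640$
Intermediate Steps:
$g = 168$
$C{\left(j \right)} = 44$ ($C{\left(j \right)} = 2 - \frac{\left(-1\right) 168}{4} = 2 - -42 = 2 + 42 = 44$)
$O{\left(t \right)} = 2 t^{2}$ ($O{\left(t \right)} = t 2 t = 2 t^{2}$)
$y = 3364$ ($y = \left(2 \cdot 1^{2} + 56\right)^{2} = \left(2 \cdot 1 + 56\right)^{2} = \left(2 + 56\right)^{2} = 58^{2} = 3364$)
$\left(y + 14444\right) \left(C{\left(115 \right)} - 11124\right) = \left(3364 + 14444\right) \left(44 - 11124\right) = 17808 \left(-11080\right) = -197312640$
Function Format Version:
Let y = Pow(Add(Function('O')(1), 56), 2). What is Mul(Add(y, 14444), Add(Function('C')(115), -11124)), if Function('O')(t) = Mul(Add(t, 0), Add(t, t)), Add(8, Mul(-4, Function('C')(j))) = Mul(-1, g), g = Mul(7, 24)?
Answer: -197312640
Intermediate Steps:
g = 168
Function('C')(j) = 44 (Function('C')(j) = Add(2, Mul(Rational(-1, 4), Mul(-1, 168))) = Add(2, Mul(Rational(-1, 4), -168)) = Add(2, 42) = 44)
Function('O')(t) = Mul(2, Pow(t, 2)) (Function('O')(t) = Mul(t, Mul(2, t)) = Mul(2, Pow(t, 2)))
y = 3364 (y = Pow(Add(Mul(2, Pow(1, 2)), 56), 2) = Pow(Add(Mul(2, 1), 56), 2) = Pow(Add(2, 56), 2) = Pow(58, 2) = 3364)
Mul(Add(y, 14444), Add(Function('C')(115), -11124)) = Mul(Add(3364, 14444), Add(44, -11124)) = Mul(17808, -11080) = -197312640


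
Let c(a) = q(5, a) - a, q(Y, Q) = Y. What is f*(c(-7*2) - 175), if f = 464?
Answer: -72384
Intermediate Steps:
c(a) = 5 - a
f*(c(-7*2) - 175) = 464*((5 - (-7)*2) - 175) = 464*((5 - 1*(-14)) - 175) = 464*((5 + 14) - 175) = 464*(19 - 175) = 464*(-156) = -72384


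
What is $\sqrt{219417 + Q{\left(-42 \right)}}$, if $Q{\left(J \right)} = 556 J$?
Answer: $3 \sqrt{21785} \approx 442.79$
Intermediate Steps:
$\sqrt{219417 + Q{\left(-42 \right)}} = \sqrt{219417 + 556 \left(-42\right)} = \sqrt{219417 - 23352} = \sqrt{196065} = 3 \sqrt{21785}$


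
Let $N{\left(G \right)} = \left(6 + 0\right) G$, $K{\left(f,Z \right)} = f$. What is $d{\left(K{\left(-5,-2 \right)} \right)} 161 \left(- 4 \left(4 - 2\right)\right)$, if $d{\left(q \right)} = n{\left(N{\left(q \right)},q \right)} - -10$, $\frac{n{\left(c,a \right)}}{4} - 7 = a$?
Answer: $-23184$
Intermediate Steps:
$N{\left(G \right)} = 6 G$
$n{\left(c,a \right)} = 28 + 4 a$
$d{\left(q \right)} = 38 + 4 q$ ($d{\left(q \right)} = \left(28 + 4 q\right) - -10 = \left(28 + 4 q\right) + 10 = 38 + 4 q$)
$d{\left(K{\left(-5,-2 \right)} \right)} 161 \left(- 4 \left(4 - 2\right)\right) = \left(38 + 4 \left(-5\right)\right) 161 \left(- 4 \left(4 - 2\right)\right) = \left(38 - 20\right) 161 \left(\left(-4\right) 2\right) = 18 \cdot 161 \left(-8\right) = 2898 \left(-8\right) = -23184$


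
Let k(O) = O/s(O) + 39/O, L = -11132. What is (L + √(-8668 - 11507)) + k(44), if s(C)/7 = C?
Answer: -3428339/308 + 5*I*√807 ≈ -11131.0 + 142.04*I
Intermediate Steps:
s(C) = 7*C
k(O) = ⅐ + 39/O (k(O) = O/((7*O)) + 39/O = O*(1/(7*O)) + 39/O = ⅐ + 39/O)
(L + √(-8668 - 11507)) + k(44) = (-11132 + √(-8668 - 11507)) + (⅐)*(273 + 44)/44 = (-11132 + √(-20175)) + (⅐)*(1/44)*317 = (-11132 + 5*I*√807) + 317/308 = -3428339/308 + 5*I*√807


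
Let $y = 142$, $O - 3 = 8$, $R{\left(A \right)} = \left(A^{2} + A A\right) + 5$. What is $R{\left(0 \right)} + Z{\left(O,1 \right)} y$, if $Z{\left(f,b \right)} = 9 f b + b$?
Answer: $14205$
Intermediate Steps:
$R{\left(A \right)} = 5 + 2 A^{2}$ ($R{\left(A \right)} = \left(A^{2} + A^{2}\right) + 5 = 2 A^{2} + 5 = 5 + 2 A^{2}$)
$O = 11$ ($O = 3 + 8 = 11$)
$Z{\left(f,b \right)} = b + 9 b f$ ($Z{\left(f,b \right)} = 9 b f + b = b + 9 b f$)
$R{\left(0 \right)} + Z{\left(O,1 \right)} y = \left(5 + 2 \cdot 0^{2}\right) + 1 \left(1 + 9 \cdot 11\right) 142 = \left(5 + 2 \cdot 0\right) + 1 \left(1 + 99\right) 142 = \left(5 + 0\right) + 1 \cdot 100 \cdot 142 = 5 + 100 \cdot 142 = 5 + 14200 = 14205$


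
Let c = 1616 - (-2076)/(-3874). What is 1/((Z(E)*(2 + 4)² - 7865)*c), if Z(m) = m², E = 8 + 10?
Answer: 1937/11887656046 ≈ 1.6294e-7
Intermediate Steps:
E = 18
c = 3129154/1937 (c = 1616 - (-2076)*(-1)/3874 = 1616 - 1*1038/1937 = 1616 - 1038/1937 = 3129154/1937 ≈ 1615.5)
1/((Z(E)*(2 + 4)² - 7865)*c) = 1/((18²*(2 + 4)² - 7865)*(3129154/1937)) = (1937/3129154)/(324*6² - 7865) = (1937/3129154)/(324*36 - 7865) = (1937/3129154)/(11664 - 7865) = (1937/3129154)/3799 = (1/3799)*(1937/3129154) = 1937/11887656046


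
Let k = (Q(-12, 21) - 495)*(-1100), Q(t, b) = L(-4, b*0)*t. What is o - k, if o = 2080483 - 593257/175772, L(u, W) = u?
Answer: 279262972219/175772 ≈ 1.5888e+6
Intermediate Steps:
Q(t, b) = -4*t
k = 491700 (k = (-4*(-12) - 495)*(-1100) = (48 - 495)*(-1100) = -447*(-1100) = 491700)
o = 365690064619/175772 (o = 2080483 - 593257*1/175772 = 2080483 - 593257/175772 = 365690064619/175772 ≈ 2.0805e+6)
o - k = 365690064619/175772 - 1*491700 = 365690064619/175772 - 491700 = 279262972219/175772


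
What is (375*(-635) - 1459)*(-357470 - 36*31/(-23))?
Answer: 1969546751296/23 ≈ 8.5632e+10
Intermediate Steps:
(375*(-635) - 1459)*(-357470 - 36*31/(-23)) = (-238125 - 1459)*(-357470 - 1116*(-1/23)) = -239584*(-357470 + 1116/23) = -239584*(-8220694/23) = 1969546751296/23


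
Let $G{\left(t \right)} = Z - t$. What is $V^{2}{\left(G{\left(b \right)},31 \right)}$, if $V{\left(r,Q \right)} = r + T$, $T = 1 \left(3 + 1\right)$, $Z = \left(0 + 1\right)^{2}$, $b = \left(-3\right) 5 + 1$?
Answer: $361$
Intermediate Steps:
$b = -14$ ($b = -15 + 1 = -14$)
$Z = 1$ ($Z = 1^{2} = 1$)
$G{\left(t \right)} = 1 - t$
$T = 4$ ($T = 1 \cdot 4 = 4$)
$V{\left(r,Q \right)} = 4 + r$ ($V{\left(r,Q \right)} = r + 4 = 4 + r$)
$V^{2}{\left(G{\left(b \right)},31 \right)} = \left(4 + \left(1 - -14\right)\right)^{2} = \left(4 + \left(1 + 14\right)\right)^{2} = \left(4 + 15\right)^{2} = 19^{2} = 361$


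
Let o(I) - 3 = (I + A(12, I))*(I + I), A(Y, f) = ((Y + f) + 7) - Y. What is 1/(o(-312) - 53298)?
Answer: 1/331713 ≈ 3.0147e-6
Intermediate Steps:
A(Y, f) = 7 + f (A(Y, f) = (7 + Y + f) - Y = 7 + f)
o(I) = 3 + 2*I*(7 + 2*I) (o(I) = 3 + (I + (7 + I))*(I + I) = 3 + (7 + 2*I)*(2*I) = 3 + 2*I*(7 + 2*I))
1/(o(-312) - 53298) = 1/((3 + 4*(-312)² + 14*(-312)) - 53298) = 1/((3 + 4*97344 - 4368) - 53298) = 1/((3 + 389376 - 4368) - 53298) = 1/(385011 - 53298) = 1/331713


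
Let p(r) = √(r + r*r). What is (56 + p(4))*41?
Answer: 2296 + 82*√5 ≈ 2479.4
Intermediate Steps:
p(r) = √(r + r²)
(56 + p(4))*41 = (56 + √(4*(1 + 4)))*41 = (56 + √(4*5))*41 = (56 + √20)*41 = (56 + 2*√5)*41 = 2296 + 82*√5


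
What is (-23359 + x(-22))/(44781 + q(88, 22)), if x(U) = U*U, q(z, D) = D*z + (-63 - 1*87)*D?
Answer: -22875/43417 ≈ -0.52687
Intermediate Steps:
q(z, D) = -150*D + D*z (q(z, D) = D*z + (-63 - 87)*D = D*z - 150*D = -150*D + D*z)
x(U) = U²
(-23359 + x(-22))/(44781 + q(88, 22)) = (-23359 + (-22)²)/(44781 + 22*(-150 + 88)) = (-23359 + 484)/(44781 + 22*(-62)) = -22875/(44781 - 1364) = -22875/43417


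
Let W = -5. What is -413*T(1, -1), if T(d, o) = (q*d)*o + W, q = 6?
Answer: 4543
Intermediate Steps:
T(d, o) = -5 + 6*d*o (T(d, o) = (6*d)*o - 5 = 6*d*o - 5 = -5 + 6*d*o)
-413*T(1, -1) = -413*(-5 + 6*1*(-1)) = -413*(-5 - 6) = -413*(-11) = 4543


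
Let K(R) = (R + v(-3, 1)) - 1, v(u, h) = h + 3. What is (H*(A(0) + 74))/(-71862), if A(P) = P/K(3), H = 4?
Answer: -148/35931 ≈ -0.0041190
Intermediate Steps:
v(u, h) = 3 + h
K(R) = 3 + R (K(R) = (R + (3 + 1)) - 1 = (R + 4) - 1 = (4 + R) - 1 = 3 + R)
A(P) = P/6 (A(P) = P/(3 + 3) = P/6)
(H*(A(0) + 74))/(-71862) = (4*((⅙)*0 + 74))/(-71862) = (4*(0 + 74))*(-1/71862) = (4*74)*(-1/71862) = 296*(-1/71862) = -148/35931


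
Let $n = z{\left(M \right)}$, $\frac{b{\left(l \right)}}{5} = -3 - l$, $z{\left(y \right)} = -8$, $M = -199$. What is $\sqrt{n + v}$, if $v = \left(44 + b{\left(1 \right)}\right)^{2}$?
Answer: $2 \sqrt{142} \approx 23.833$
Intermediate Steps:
$b{\left(l \right)} = -15 - 5 l$ ($b{\left(l \right)} = 5 \left(-3 - l\right) = -15 - 5 l$)
$n = -8$
$v = 576$ ($v = \left(44 - 20\right)^{2} = 24^{2} = 576$)
$\sqrt{n + v} = \sqrt{-8 + 576} = \sqrt{568} = 2 \sqrt{142}$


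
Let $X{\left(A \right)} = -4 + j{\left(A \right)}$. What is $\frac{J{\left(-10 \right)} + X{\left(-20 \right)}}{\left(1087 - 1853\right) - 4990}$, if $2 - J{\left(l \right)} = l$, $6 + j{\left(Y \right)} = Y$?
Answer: $\frac{9}{2878} \approx 0.0031272$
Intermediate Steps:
$j{\left(Y \right)} = -6 + Y$
$X{\left(A \right)} = -10 + A$ ($X{\left(A \right)} = -4 + \left(-6 + A\right) = -10 + A$)
$J{\left(l \right)} = 2 - l$
$\frac{J{\left(-10 \right)} + X{\left(-20 \right)}}{\left(1087 - 1853\right) - 4990} = \frac{\left(2 - -10\right) - 30}{\left(1087 - 1853\right) - 4990} = \frac{\left(2 + 10\right) - 30}{-766 - 4990} = \frac{12 - 30}{-5756} = \left(-18\right) \left(- \frac{1}{5756}\right) = \frac{9}{2878}$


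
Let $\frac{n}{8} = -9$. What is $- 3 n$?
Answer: $216$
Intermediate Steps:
$n = -72$ ($n = 8 \left(-9\right) = -72$)
$- 3 n = \left(-3\right) \left(-72\right) = 216$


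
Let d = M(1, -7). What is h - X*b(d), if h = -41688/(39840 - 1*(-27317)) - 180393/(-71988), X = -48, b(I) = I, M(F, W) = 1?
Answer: 80389842175/1611499372 ≈ 49.885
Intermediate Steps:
d = 1
h = 3037872319/1611499372 (h = -41688/(39840 + 27317) - 180393*(-1/71988) = -41688/67157 + 60131/23996 = 3037872319/1611499372 ≈ 1.8851)
h - X*b(d) = 3037872319/1611499372 - (-48) = 3037872319/1611499372 - 1*(-48) = 3037872319/1611499372 + 48 = 80389842175/1611499372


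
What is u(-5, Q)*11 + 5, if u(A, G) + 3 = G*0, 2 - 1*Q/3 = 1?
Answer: -28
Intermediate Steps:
Q = 3 (Q = 6 - 3*1 = 6 - 3 = 3)
u(A, G) = -3 (u(A, G) = -3 + G*0 = -3 + 0 = -3)
u(-5, Q)*11 + 5 = -3*11 + 5 = -33 + 5 = -28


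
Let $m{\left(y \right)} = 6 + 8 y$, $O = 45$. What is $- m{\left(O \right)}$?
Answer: $-366$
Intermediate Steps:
$- m{\left(O \right)} = - (6 + 8 \cdot 45) = - (6 + 360) = \left(-1\right) 366 = -366$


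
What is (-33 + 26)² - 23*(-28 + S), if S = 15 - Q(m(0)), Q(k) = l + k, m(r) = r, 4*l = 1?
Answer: 1415/4 ≈ 353.75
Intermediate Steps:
l = ¼ (l = (¼)*1 = ¼ ≈ 0.25000)
Q(k) = ¼ + k
S = 59/4 (S = 15 - (¼ + 0) = 15 - 1*¼ = 15 - ¼ = 59/4 ≈ 14.750)
(-33 + 26)² - 23*(-28 + S) = (-33 + 26)² - 23*(-28 + 59/4) = (-7)² - 23*(-53)/4 = 49 - 1*(-1219/4) = 49 + 1219/4 = 1415/4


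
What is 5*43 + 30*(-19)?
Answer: -355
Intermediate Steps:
5*43 + 30*(-19) = 215 - 570 = -355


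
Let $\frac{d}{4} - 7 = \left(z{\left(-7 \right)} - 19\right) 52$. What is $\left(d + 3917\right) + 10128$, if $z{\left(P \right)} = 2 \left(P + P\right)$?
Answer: $4297$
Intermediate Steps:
$z{\left(P \right)} = 4 P$ ($z{\left(P \right)} = 2 \cdot 2 P = 4 P$)
$d = -9748$ ($d = 28 + 4 \left(4 \left(-7\right) - 19\right) 52 = 28 + 4 \left(-28 - 19\right) 52 = 28 + 4 \left(\left(-47\right) 52\right) = 28 + 4 \left(-2444\right) = 28 - 9776 = -9748$)
$\left(d + 3917\right) + 10128 = \left(-9748 + 3917\right) + 10128 = -5831 + 10128 = 4297$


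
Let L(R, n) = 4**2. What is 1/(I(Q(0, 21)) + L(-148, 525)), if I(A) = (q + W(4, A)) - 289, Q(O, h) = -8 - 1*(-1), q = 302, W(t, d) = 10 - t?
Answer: 1/35 ≈ 0.028571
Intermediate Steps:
Q(O, h) = -7 (Q(O, h) = -8 + 1 = -7)
L(R, n) = 16
I(A) = 19 (I(A) = (302 + (10 - 1*4)) - 289 = (302 + (10 - 4)) - 289 = (302 + 6) - 289 = 308 - 289 = 19)
1/(I(Q(0, 21)) + L(-148, 525)) = 1/(19 + 16) = 1/35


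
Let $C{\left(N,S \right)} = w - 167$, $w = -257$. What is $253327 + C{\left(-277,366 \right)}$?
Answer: $252903$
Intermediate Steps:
$C{\left(N,S \right)} = -424$ ($C{\left(N,S \right)} = -257 - 167 = -424$)
$253327 + C{\left(-277,366 \right)} = 253327 - 424 = 252903$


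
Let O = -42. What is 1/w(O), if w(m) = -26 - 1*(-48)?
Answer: 1/22 ≈ 0.045455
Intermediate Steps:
w(m) = 22 (w(m) = -26 + 48 = 22)
1/w(O) = 1/22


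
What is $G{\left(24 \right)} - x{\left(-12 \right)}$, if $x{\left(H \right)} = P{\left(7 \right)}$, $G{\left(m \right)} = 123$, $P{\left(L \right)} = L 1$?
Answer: $116$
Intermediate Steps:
$P{\left(L \right)} = L$
$x{\left(H \right)} = 7$
$G{\left(24 \right)} - x{\left(-12 \right)} = 123 - 7 = 116$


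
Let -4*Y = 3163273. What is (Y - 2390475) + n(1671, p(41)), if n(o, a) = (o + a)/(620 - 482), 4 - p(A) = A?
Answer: -878033669/276 ≈ -3.1813e+6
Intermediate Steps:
p(A) = 4 - A
n(o, a) = a/138 + o/138 (n(o, a) = (a + o)/138 = (a + o)*(1/138) = a/138 + o/138)
Y = -3163273/4 (Y = -1/4*3163273 = -3163273/4 ≈ -7.9082e+5)
(Y - 2390475) + n(1671, p(41)) = (-3163273/4 - 2390475) + ((4 - 1*41)/138 + (1/138)*1671) = -12725173/4 + ((4 - 41)/138 + 557/46) = -12725173/4 + ((1/138)*(-37) + 557/46) = -12725173/4 + (-37/138 + 557/46) = -12725173/4 + 817/69 = -878033669/276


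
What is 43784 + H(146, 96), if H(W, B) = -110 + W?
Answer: 43820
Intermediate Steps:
43784 + H(146, 96) = 43784 + (-110 + 146) = 43784 + 36 = 43820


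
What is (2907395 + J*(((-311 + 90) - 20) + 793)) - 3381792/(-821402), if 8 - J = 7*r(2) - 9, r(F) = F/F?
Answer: 1196338794311/410701 ≈ 2.9129e+6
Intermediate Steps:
r(F) = 1
J = 10 (J = 8 - (7*1 - 9) = 8 - (7 - 9) = 8 - 1*(-2) = 8 + 2 = 10)
(2907395 + J*(((-311 + 90) - 20) + 793)) - 3381792/(-821402) = (2907395 + 10*(((-311 + 90) - 20) + 793)) - 3381792/(-821402) = (2907395 + 10*((-221 - 20) + 793)) - 3381792*(-1/821402) = (2907395 + 10*(-241 + 793)) + 1690896/410701 = (2907395 + 10*552) + 1690896/410701 = (2907395 + 5520) + 1690896/410701 = 2912915 + 1690896/410701 = 1196338794311/410701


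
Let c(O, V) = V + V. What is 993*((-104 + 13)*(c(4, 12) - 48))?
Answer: 2168712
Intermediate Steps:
c(O, V) = 2*V
993*((-104 + 13)*(c(4, 12) - 48)) = 993*((-104 + 13)*(2*12 - 48)) = 993*(-91*(24 - 48)) = 993*(-91*(-24)) = 993*2184 = 2168712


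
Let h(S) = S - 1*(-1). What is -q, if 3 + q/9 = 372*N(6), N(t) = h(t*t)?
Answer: -123849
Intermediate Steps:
h(S) = 1 + S (h(S) = S + 1 = 1 + S)
N(t) = 1 + t² (N(t) = 1 + t*t = 1 + t²)
q = 123849 (q = -27 + 9*(372*(1 + 6²)) = -27 + 9*(372*(1 + 36)) = -27 + 9*(372*37) = -27 + 9*13764 = -27 + 123876 = 123849)
-q = -1*123849 = -123849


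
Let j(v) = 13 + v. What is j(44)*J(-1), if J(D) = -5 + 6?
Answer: 57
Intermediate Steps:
J(D) = 1
j(44)*J(-1) = (13 + 44)*1 = 57*1 = 57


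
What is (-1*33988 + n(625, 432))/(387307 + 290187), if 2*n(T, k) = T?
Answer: -67351/1354988 ≈ -0.049706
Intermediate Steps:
n(T, k) = T/2
(-1*33988 + n(625, 432))/(387307 + 290187) = (-1*33988 + (½)*625)/(387307 + 290187) = (-33988 + 625/2)/677494 = -67351/2*1/677494 = -67351/1354988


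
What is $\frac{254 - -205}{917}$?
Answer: $\frac{459}{917} \approx 0.50055$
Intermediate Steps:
$\frac{254 - -205}{917} = \left(254 + 205\right) \frac{1}{917} = 459 \cdot \frac{1}{917} = \frac{459}{917}$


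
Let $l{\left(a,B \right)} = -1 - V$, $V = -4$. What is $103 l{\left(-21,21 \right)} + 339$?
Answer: $648$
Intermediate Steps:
$l{\left(a,B \right)} = 3$ ($l{\left(a,B \right)} = -1 - -4 = -1 + 4 = 3$)
$103 l{\left(-21,21 \right)} + 339 = 103 \cdot 3 + 339 = 309 + 339 = 648$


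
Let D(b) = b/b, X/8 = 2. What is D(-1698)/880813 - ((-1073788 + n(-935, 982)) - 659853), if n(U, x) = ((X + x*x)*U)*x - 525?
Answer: 779898071350948359/880813 ≈ 8.8543e+11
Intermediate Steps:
X = 16 (X = 8*2 = 16)
n(U, x) = -525 + U*x*(16 + x²) (n(U, x) = ((16 + x*x)*U)*x - 525 = ((16 + x²)*U)*x - 525 = (U*(16 + x²))*x - 525 = U*x*(16 + x²) - 525 = -525 + U*x*(16 + x²))
D(b) = 1
D(-1698)/880813 - ((-1073788 + n(-935, 982)) - 659853) = 1/880813 - ((-1073788 + (-525 - 935*982³ + 16*(-935)*982)) - 659853) = 1*(1/880813) - ((-1073788 + (-525 - 935*946966168 - 14690720)) - 659853) = 1/880813 - ((-1073788 + (-525 - 885413367080 - 14690720)) - 659853) = 1/880813 - ((-1073788 - 885428058325) - 659853) = 1/880813 - (-885429132113 - 659853) = 1/880813 - 1*(-885429791966) = 1/880813 + 885429791966 = 779898071350948359/880813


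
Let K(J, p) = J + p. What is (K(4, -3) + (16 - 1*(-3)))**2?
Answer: 400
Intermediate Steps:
(K(4, -3) + (16 - 1*(-3)))**2 = ((4 - 3) + (16 - 1*(-3)))**2 = (1 + (16 + 3))**2 = (1 + 19)**2 = 20**2 = 400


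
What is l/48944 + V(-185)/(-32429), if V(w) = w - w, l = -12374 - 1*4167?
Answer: -2363/6992 ≈ -0.33796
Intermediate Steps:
l = -16541 (l = -12374 - 4167 = -16541)
V(w) = 0
l/48944 + V(-185)/(-32429) = -16541/48944 + 0/(-32429) = -16541*1/48944 + 0*(-1/32429) = -2363/6992 + 0 = -2363/6992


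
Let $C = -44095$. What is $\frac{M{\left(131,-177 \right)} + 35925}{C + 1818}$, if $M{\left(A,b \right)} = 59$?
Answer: $- \frac{35984}{42277} \approx -0.85115$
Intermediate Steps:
$\frac{M{\left(131,-177 \right)} + 35925}{C + 1818} = \frac{59 + 35925}{-44095 + 1818} = \frac{35984}{-42277} = 35984 \left(- \frac{1}{42277}\right) = - \frac{35984}{42277}$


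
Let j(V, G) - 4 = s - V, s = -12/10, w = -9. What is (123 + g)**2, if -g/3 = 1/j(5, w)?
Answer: 1871424/121 ≈ 15466.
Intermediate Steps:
s = -6/5 (s = -12*1/10 = -6/5 ≈ -1.2000)
j(V, G) = 14/5 - V (j(V, G) = 4 + (-6/5 - V) = 14/5 - V)
g = 15/11 (g = -3/(14/5 - 1*5) = -3/(14/5 - 5) = -3/(-11/5) = -3*(-5/11) = 15/11 ≈ 1.3636)
(123 + g)**2 = (123 + 15/11)**2 = (1368/11)**2 = 1871424/121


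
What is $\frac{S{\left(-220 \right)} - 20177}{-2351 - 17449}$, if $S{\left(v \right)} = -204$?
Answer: $\frac{20381}{19800} \approx 1.0293$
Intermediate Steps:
$\frac{S{\left(-220 \right)} - 20177}{-2351 - 17449} = \frac{-204 - 20177}{-2351 - 17449} = - \frac{20381}{-19800} = \left(-20381\right) \left(- \frac{1}{19800}\right) = \frac{20381}{19800}$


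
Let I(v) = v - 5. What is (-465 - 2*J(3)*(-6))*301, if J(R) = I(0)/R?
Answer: -145985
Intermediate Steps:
I(v) = -5 + v
J(R) = -5/R (J(R) = (-5 + 0)/R = -5/R)
(-465 - 2*J(3)*(-6))*301 = (-465 - (-10)/3*(-6))*301 = (-465 - 2*(-5/3)*(-6))*301 = (-465 + (10/3)*(-6))*301 = (-465 - 20)*301 = -485*301 = -145985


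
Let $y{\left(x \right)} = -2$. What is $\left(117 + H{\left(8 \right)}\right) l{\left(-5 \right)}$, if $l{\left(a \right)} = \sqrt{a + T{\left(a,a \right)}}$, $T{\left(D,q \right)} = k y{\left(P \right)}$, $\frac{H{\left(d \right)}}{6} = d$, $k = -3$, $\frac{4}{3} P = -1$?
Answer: $165$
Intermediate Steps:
$P = - \frac{3}{4}$ ($P = \frac{3}{4} \left(-1\right) = - \frac{3}{4} \approx -0.75$)
$H{\left(d \right)} = 6 d$
$T{\left(D,q \right)} = 6$ ($T{\left(D,q \right)} = \left(-3\right) \left(-2\right) = 6$)
$l{\left(a \right)} = \sqrt{6 + a}$ ($l{\left(a \right)} = \sqrt{a + 6} = \sqrt{6 + a}$)
$\left(117 + H{\left(8 \right)}\right) l{\left(-5 \right)} = \left(117 + 6 \cdot 8\right) \sqrt{6 - 5} = \left(117 + 48\right) \sqrt{1} = 165 \cdot 1 = 165$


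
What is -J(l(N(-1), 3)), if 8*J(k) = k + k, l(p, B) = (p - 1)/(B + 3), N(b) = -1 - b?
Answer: 1/24 ≈ 0.041667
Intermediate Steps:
l(p, B) = (-1 + p)/(3 + B)
J(k) = k/4 (J(k) = (k + k)/8 = (2*k)/8 = k/4)
-J(l(N(-1), 3)) = -(-1 + (-1 - 1*(-1)))/(3 + 3)/4 = -(-1 + (-1 + 1))/6/4 = -(-1 + 0)/6/4 = -(⅙)*(-1)/4 = -(-1)/(4*6) = -1*(-1/24) = 1/24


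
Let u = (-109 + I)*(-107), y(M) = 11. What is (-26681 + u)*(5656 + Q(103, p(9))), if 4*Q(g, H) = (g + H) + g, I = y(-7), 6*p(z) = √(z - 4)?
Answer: -184865925/2 - 16195*√5/24 ≈ -9.2434e+7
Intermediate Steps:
p(z) = √(-4 + z)/6 (p(z) = √(z - 4)/6 = √(-4 + z)/6)
I = 11
Q(g, H) = g/2 + H/4 (Q(g, H) = ((g + H) + g)/4 = ((H + g) + g)/4 = (H + 2*g)/4 = g/2 + H/4)
u = 10486 (u = (-109 + 11)*(-107) = -98*(-107) = 10486)
(-26681 + u)*(5656 + Q(103, p(9))) = (-26681 + 10486)*(5656 + ((½)*103 + (√(-4 + 9)/6)/4)) = -16195*(5656 + (103/2 + (√5/6)/4)) = -16195*(5656 + (103/2 + √5/24)) = -16195*(11415/2 + √5/24) = -184865925/2 - 16195*√5/24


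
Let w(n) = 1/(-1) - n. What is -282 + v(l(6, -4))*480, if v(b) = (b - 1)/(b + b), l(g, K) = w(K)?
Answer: -122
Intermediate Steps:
w(n) = -1 - n
l(g, K) = -1 - K
v(b) = (-1 + b)/(2*b) (v(b) = (-1 + b)/((2*b)) = (-1 + b)*(1/(2*b)) = (-1 + b)/(2*b))
-282 + v(l(6, -4))*480 = -282 + ((-1 + (-1 - 1*(-4)))/(2*(-1 - 1*(-4))))*480 = -282 + ((-1 + (-1 + 4))/(2*(-1 + 4)))*480 = -282 + ((1/2)*(-1 + 3)/3)*480 = -282 + ((1/2)*(1/3)*2)*480 = -282 + (1/3)*480 = -282 + 160 = -122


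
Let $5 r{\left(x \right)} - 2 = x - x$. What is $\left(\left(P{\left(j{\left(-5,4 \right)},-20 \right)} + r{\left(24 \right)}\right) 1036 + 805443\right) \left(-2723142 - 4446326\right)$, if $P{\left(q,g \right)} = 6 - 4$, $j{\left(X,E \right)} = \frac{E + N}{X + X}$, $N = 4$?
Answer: $- \frac{28962119897796}{5} \approx -5.7924 \cdot 10^{12}$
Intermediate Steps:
$r{\left(x \right)} = \frac{2}{5}$ ($r{\left(x \right)} = \frac{2}{5} + \frac{x - x}{5} = \frac{2}{5} + \frac{1}{5} \cdot 0 = \frac{2}{5} + 0 = \frac{2}{5}$)
$j{\left(X,E \right)} = \frac{4 + E}{2 X}$ ($j{\left(X,E \right)} = \frac{E + 4}{X + X} = \frac{4 + E}{2 X}$)
$P{\left(q,g \right)} = 2$ ($P{\left(q,g \right)} = 6 - 4 = 2$)
$\left(\left(P{\left(j{\left(-5,4 \right)},-20 \right)} + r{\left(24 \right)}\right) 1036 + 805443\right) \left(-2723142 - 4446326\right) = \left(\left(2 + \frac{2}{5}\right) 1036 + 805443\right) \left(-2723142 - 4446326\right) = \left(\frac{12}{5} \cdot 1036 + 805443\right) \left(-7169468\right) = \left(\frac{12432}{5} + 805443\right) \left(-7169468\right) = \frac{4039647}{5} \left(-7169468\right) = - \frac{28962119897796}{5}$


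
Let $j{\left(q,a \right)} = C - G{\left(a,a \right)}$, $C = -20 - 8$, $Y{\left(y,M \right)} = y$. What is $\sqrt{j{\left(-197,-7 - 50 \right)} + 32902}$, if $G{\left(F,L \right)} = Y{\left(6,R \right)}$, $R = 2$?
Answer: $6 \sqrt{913} \approx 181.3$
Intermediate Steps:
$C = -28$ ($C = -20 - 8 = -28$)
$G{\left(F,L \right)} = 6$
$j{\left(q,a \right)} = -34$ ($j{\left(q,a \right)} = -28 - 6 = -34$)
$\sqrt{j{\left(-197,-7 - 50 \right)} + 32902} = \sqrt{-34 + 32902} = \sqrt{32868} = 6 \sqrt{913}$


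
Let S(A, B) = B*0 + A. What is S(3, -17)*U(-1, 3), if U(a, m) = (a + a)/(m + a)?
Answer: -3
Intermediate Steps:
S(A, B) = A (S(A, B) = 0 + A = A)
U(a, m) = 2*a/(a + m) (U(a, m) = (2*a)/(a + m) = 2*a/(a + m))
S(3, -17)*U(-1, 3) = 3*(2*(-1)/(-1 + 3)) = 3*(2*(-1)/2) = 3*(2*(-1)*(½)) = 3*(-1) = -3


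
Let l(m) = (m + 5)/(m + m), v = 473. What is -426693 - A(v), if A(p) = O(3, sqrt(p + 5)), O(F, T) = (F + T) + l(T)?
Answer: -853393/2 - 961*sqrt(478)/956 ≈ -4.2672e+5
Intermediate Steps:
l(m) = (5 + m)/(2*m) (l(m) = (5 + m)/((2*m)) = (5 + m)*(1/(2*m)) = (5 + m)/(2*m))
O(F, T) = F + T + (5 + T)/(2*T) (O(F, T) = (F + T) + (5 + T)/(2*T) = F + T + (5 + T)/(2*T))
A(p) = 7/2 + sqrt(5 + p) + 5/(2*sqrt(5 + p)) (A(p) = 1/2 + 3 + sqrt(p + 5) + 5/(2*(sqrt(p + 5))) = 1/2 + 3 + sqrt(5 + p) + 5/(2*(sqrt(5 + p))) = 1/2 + 3 + sqrt(5 + p) + 5/(2*sqrt(5 + p)) = 7/2 + sqrt(5 + p) + 5/(2*sqrt(5 + p)))
-426693 - A(v) = -426693 - (15 + 2*473 + 7*sqrt(5 + 473))/(2*sqrt(5 + 473)) = -426693 - (15 + 946 + 7*sqrt(478))/(2*sqrt(478)) = -426693 - sqrt(478)/478*(961 + 7*sqrt(478))/2 = -426693 - sqrt(478)*(961 + 7*sqrt(478))/956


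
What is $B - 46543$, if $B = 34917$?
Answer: $-11626$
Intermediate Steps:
$B - 46543 = 34917 - 46543 = -11626$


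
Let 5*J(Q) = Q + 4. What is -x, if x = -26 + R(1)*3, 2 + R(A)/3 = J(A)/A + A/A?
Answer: 26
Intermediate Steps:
J(Q) = 4/5 + Q/5 (J(Q) = (Q + 4)/5 = (4 + Q)/5 = 4/5 + Q/5)
R(A) = -3 + 3*(4/5 + A/5)/A (R(A) = -6 + 3*((4/5 + A/5)/A + A/A) = -6 + 3*((4/5 + A/5)/A + 1) = -6 + 3*(1 + (4/5 + A/5)/A) = -6 + (3 + 3*(4/5 + A/5)/A) = -3 + 3*(4/5 + A/5)/A)
x = -26 (x = -26 + ((12/5)*(1 - 1*1)/1)*3 = -26 + ((12/5)*1*(1 - 1))*3 = -26 + ((12/5)*1*0)*3 = -26 + 0*3 = -26 + 0 = -26)
-x = -1*(-26) = 26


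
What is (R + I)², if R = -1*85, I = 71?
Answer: 196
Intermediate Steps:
R = -85
(R + I)² = (-85 + 71)² = (-14)² = 196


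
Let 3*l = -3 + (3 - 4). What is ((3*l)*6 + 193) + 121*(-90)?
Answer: -10721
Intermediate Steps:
l = -4/3 (l = (-3 + (3 - 4))/3 = (-3 - 1)/3 = (⅓)*(-4) = -4/3 ≈ -1.3333)
((3*l)*6 + 193) + 121*(-90) = ((3*(-4/3))*6 + 193) + 121*(-90) = (-4*6 + 193) - 10890 = (-24 + 193) - 10890 = 169 - 10890 = -10721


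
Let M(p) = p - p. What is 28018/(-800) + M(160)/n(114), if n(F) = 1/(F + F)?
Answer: -14009/400 ≈ -35.023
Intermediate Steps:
M(p) = 0
n(F) = 1/(2*F)
28018/(-800) + M(160)/n(114) = 28018/(-800) + 0/(((½)/114)) = 28018*(-1/800) + 0/(((½)*(1/114))) = -14009/400 + 0/(1/228) = -14009/400 + 0*228 = -14009/400 + 0 = -14009/400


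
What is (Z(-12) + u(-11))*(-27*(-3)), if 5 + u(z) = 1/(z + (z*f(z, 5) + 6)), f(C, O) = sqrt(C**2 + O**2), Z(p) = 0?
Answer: -7144200/17641 - 891*sqrt(146)/17641 ≈ -405.59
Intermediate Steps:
u(z) = -5 + 1/(6 + z + z*sqrt(25 + z**2)) (u(z) = -5 + 1/(z + (z*sqrt(z**2 + 5**2) + 6)) = -5 + 1/(z + (z*sqrt(z**2 + 25) + 6)) = -5 + 1/(z + (z*sqrt(25 + z**2) + 6)) = -5 + 1/(z + (6 + z*sqrt(25 + z**2))) = -5 + 1/(6 + z + z*sqrt(25 + z**2)))
(Z(-12) + u(-11))*(-27*(-3)) = (0 + (-29 - 5*(-11) - 5*(-11)*sqrt(25 + (-11)**2))/(6 - 11 - 11*sqrt(25 + (-11)**2)))*(-27*(-3)) = (0 + (-29 + 55 - 5*(-11)*sqrt(25 + 121))/(6 - 11 - 11*sqrt(25 + 121)))*81 = (0 + (-29 + 55 - 5*(-11)*sqrt(146))/(6 - 11 - 11*sqrt(146)))*81 = (0 + (-29 + 55 + 55*sqrt(146))/(-5 - 11*sqrt(146)))*81 = (0 + (26 + 55*sqrt(146))/(-5 - 11*sqrt(146)))*81 = ((26 + 55*sqrt(146))/(-5 - 11*sqrt(146)))*81 = 81*(26 + 55*sqrt(146))/(-5 - 11*sqrt(146))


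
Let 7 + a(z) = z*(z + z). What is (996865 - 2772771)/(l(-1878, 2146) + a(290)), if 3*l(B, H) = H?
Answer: -5327718/506725 ≈ -10.514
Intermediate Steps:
l(B, H) = H/3
a(z) = -7 + 2*z² (a(z) = -7 + z*(z + z) = -7 + z*(2*z) = -7 + 2*z²)
(996865 - 2772771)/(l(-1878, 2146) + a(290)) = (996865 - 2772771)/((⅓)*2146 + (-7 + 2*290²)) = -1775906/(2146/3 + (-7 + 2*84100)) = -1775906/(2146/3 + (-7 + 168200)) = -1775906/(2146/3 + 168193) = -1775906/506725/3 = -1775906*3/506725 = -5327718/506725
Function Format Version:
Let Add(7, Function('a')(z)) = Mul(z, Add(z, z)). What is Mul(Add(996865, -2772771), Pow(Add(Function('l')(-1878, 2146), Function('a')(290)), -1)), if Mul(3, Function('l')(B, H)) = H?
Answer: Rational(-5327718, 506725) ≈ -10.514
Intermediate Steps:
Function('l')(B, H) = Mul(Rational(1, 3), H)
Function('a')(z) = Add(-7, Mul(2, Pow(z, 2))) (Function('a')(z) = Add(-7, Mul(z, Add(z, z))) = Add(-7, Mul(z, Mul(2, z))) = Add(-7, Mul(2, Pow(z, 2))))
Mul(Add(996865, -2772771), Pow(Add(Function('l')(-1878, 2146), Function('a')(290)), -1)) = Mul(Add(996865, -2772771), Pow(Add(Mul(Rational(1, 3), 2146), Add(-7, Mul(2, Pow(290, 2)))), -1)) = Mul(-1775906, Pow(Add(Rational(2146, 3), Add(-7, Mul(2, 84100))), -1)) = Mul(-1775906, Pow(Add(Rational(2146, 3), Add(-7, 168200)), -1)) = Mul(-1775906, Pow(Add(Rational(2146, 3), 168193), -1)) = Mul(-1775906, Pow(Rational(506725, 3), -1)) = Mul(-1775906, Rational(3, 506725)) = Rational(-5327718, 506725)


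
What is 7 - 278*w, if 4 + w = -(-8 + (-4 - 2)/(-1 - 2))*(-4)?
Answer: 7791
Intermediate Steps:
w = -28 (w = -4 - (-8 + (-4 - 2)/(-1 - 2))*(-4) = -4 - (-8 - 6/(-3))*(-4) = -4 - (-8 - 6*(-⅓))*(-4) = -4 - (-8 + 2)*(-4) = -4 - (-6)*(-4) = -4 - 1*24 = -4 - 24 = -28)
7 - 278*w = 7 - 278*(-28) = 7 + 7784 = 7791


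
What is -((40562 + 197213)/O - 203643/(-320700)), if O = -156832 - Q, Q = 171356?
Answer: 196276117/2192706075 ≈ 0.089513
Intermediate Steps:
O = -328188 (O = -156832 - 1*171356 = -156832 - 171356 = -328188)
-((40562 + 197213)/O - 203643/(-320700)) = -((40562 + 197213)/(-328188) - 203643/(-320700)) = -(237775*(-1/328188) - 203643*(-1/320700)) = -(-237775/328188 + 67881/106900) = -1*(-196276117/2192706075) = 196276117/2192706075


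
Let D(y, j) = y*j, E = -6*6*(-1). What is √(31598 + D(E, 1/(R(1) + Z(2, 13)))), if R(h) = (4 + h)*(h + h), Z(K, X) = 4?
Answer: 2*√387107/7 ≈ 177.77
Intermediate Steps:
E = 36 (E = -36*(-1) = 36)
R(h) = 2*h*(4 + h) (R(h) = (4 + h)*(2*h) = 2*h*(4 + h))
D(y, j) = j*y
√(31598 + D(E, 1/(R(1) + Z(2, 13)))) = √(31598 + 36/(2*1*(4 + 1) + 4)) = √(31598 + 36/(2*1*5 + 4)) = √(31598 + 36/(10 + 4)) = √(31598 + 36/14) = √(31598 + (1/14)*36) = √(31598 + 18/7) = √(221204/7) = 2*√387107/7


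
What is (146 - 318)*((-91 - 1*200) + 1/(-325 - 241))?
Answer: 14164802/283 ≈ 50052.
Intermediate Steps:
(146 - 318)*((-91 - 1*200) + 1/(-325 - 241)) = -172*((-91 - 200) + 1/(-566)) = -172*(-291 - 1/566) = -172*(-164707/566) = 14164802/283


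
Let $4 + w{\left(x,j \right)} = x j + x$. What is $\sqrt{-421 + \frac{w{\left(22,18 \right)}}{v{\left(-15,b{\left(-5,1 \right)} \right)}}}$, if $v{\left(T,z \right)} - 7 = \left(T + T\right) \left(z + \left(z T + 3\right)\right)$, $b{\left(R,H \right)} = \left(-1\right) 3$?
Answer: $\frac{i \sqrt{759892231}}{1343} \approx 20.526 i$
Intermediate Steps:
$b{\left(R,H \right)} = -3$
$w{\left(x,j \right)} = -4 + x + j x$ ($w{\left(x,j \right)} = -4 + \left(x j + x\right) = -4 + \left(j x + x\right) = -4 + \left(x + j x\right) = -4 + x + j x$)
$v{\left(T,z \right)} = 7 + 2 T \left(3 + z + T z\right)$ ($v{\left(T,z \right)} = 7 + \left(T + T\right) \left(z + \left(z T + 3\right)\right) = 7 + 2 T \left(z + \left(T z + 3\right)\right) = 7 + 2 T \left(z + \left(3 + T z\right)\right) = 7 + 2 T \left(3 + z + T z\right)$)
$\sqrt{-421 + \frac{w{\left(22,18 \right)}}{v{\left(-15,b{\left(-5,1 \right)} \right)}}} = \sqrt{-421 + \frac{-4 + 22 + 18 \cdot 22}{7 + 6 \left(-15\right) + 2 \left(-15\right) \left(-3\right) + 2 \left(-3\right) \left(-15\right)^{2}}} = \sqrt{-421 + \frac{-4 + 22 + 396}{7 - 90 + 90 + 2 \left(-3\right) 225}} = \sqrt{-421 + \frac{414}{7 - 90 + 90 - 1350}} = \sqrt{-421 + \frac{414}{-1343}} = \sqrt{-421 + 414 \left(- \frac{1}{1343}\right)} = \sqrt{-421 - \frac{414}{1343}} = \sqrt{- \frac{565817}{1343}} = \frac{i \sqrt{759892231}}{1343}$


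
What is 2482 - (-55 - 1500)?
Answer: 4037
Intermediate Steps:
2482 - (-55 - 1500) = 2482 - 1*(-1555) = 2482 + 1555 = 4037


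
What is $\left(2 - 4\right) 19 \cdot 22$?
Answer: $-836$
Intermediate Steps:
$\left(2 - 4\right) 19 \cdot 22 = \left(-2\right) 19 \cdot 22 = \left(-38\right) 22 = -836$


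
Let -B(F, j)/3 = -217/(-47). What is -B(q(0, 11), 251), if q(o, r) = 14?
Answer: 651/47 ≈ 13.851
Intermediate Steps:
B(F, j) = -651/47 (B(F, j) = -(-651)/(-47) = -(-651)*(-1)/47 = -3*217/47 = -651/47)
-B(q(0, 11), 251) = -1*(-651/47) = 651/47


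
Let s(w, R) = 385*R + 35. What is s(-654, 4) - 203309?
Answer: -201734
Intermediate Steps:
s(w, R) = 35 + 385*R
s(-654, 4) - 203309 = (35 + 385*4) - 203309 = (35 + 1540) - 203309 = 1575 - 203309 = -201734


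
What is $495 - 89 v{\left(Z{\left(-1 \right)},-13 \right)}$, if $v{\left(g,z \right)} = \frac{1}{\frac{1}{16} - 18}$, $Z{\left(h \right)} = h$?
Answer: $\frac{143489}{287} \approx 499.96$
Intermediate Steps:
$v{\left(g,z \right)} = - \frac{16}{287}$ ($v{\left(g,z \right)} = \frac{1}{\frac{1}{16} - 18} = \frac{1}{- \frac{287}{16}} = - \frac{16}{287}$)
$495 - 89 v{\left(Z{\left(-1 \right)},-13 \right)} = 495 - - \frac{1424}{287} = 495 + \frac{1424}{287} = \frac{143489}{287}$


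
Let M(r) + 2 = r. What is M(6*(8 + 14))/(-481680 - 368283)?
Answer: -130/849963 ≈ -0.00015295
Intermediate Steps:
M(r) = -2 + r
M(6*(8 + 14))/(-481680 - 368283) = (-2 + 6*(8 + 14))/(-481680 - 368283) = (-2 + 6*22)/(-849963) = (-2 + 132)*(-1/849963) = 130*(-1/849963) = -130/849963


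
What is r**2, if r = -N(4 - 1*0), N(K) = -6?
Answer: 36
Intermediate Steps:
r = 6 (r = -1*(-6) = 6)
r**2 = 6**2 = 36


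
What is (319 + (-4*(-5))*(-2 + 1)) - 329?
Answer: -30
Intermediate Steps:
(319 + (-4*(-5))*(-2 + 1)) - 329 = (319 + 20*(-1)) - 329 = (319 - 20) - 329 = 299 - 329 = -30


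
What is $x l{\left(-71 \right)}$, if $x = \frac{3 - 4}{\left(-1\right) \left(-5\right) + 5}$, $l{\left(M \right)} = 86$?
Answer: $- \frac{43}{5} \approx -8.6$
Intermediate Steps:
$x = - \frac{1}{10}$ ($x = - \frac{1}{5 + 5} = - \frac{1}{10} \approx -0.1$)
$x l{\left(-71 \right)} = \left(- \frac{1}{10}\right) 86 = - \frac{43}{5}$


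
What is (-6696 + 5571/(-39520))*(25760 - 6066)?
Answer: -2605826291877/19760 ≈ -1.3187e+8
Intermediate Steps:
(-6696 + 5571/(-39520))*(25760 - 6066) = (-6696 + 5571*(-1/39520))*19694 = (-6696 - 5571/39520)*19694 = -264631491/39520*19694 = -2605826291877/19760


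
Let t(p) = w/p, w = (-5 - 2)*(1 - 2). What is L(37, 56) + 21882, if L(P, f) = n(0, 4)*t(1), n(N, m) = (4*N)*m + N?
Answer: 21882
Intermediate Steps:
w = 7 (w = -7*(-1) = 7)
n(N, m) = N + 4*N*m (n(N, m) = 4*N*m + N = N + 4*N*m)
t(p) = 7/p
L(P, f) = 0 (L(P, f) = (0*(1 + 4*4))*(7/1) = (0*(1 + 16))*(7*1) = (0*17)*7 = 0*7 = 0)
L(37, 56) + 21882 = 0 + 21882 = 21882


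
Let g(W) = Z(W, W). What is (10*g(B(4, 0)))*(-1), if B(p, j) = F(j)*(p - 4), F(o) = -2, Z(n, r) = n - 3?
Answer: 30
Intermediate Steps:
Z(n, r) = -3 + n
B(p, j) = 8 - 2*p (B(p, j) = -2*(p - 4) = -2*(-4 + p) = 8 - 2*p)
g(W) = -3 + W
(10*g(B(4, 0)))*(-1) = (10*(-3 + (8 - 2*4)))*(-1) = (10*(-3 + (8 - 8)))*(-1) = (10*(-3 + 0))*(-1) = (10*(-3))*(-1) = -30*(-1) = 30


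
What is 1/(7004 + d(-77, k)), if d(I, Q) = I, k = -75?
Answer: 1/6927 ≈ 0.00014436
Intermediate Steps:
1/(7004 + d(-77, k)) = 1/(7004 - 77) = 1/6927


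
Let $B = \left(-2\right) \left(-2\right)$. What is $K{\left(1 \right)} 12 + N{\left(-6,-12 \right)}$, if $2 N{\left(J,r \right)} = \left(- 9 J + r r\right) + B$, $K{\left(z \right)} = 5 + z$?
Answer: $173$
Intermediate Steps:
$B = 4$
$N{\left(J,r \right)} = 2 + \frac{r^{2}}{2} - \frac{9 J}{2}$ ($N{\left(J,r \right)} = \frac{\left(- 9 J + r r\right) + 4}{2} = \frac{\left(- 9 J + r^{2}\right) + 4}{2} = \frac{\left(r^{2} - 9 J\right) + 4}{2} = \frac{4 + r^{2} - 9 J}{2} = 2 + \frac{r^{2}}{2} - \frac{9 J}{2}$)
$K{\left(1 \right)} 12 + N{\left(-6,-12 \right)} = \left(5 + 1\right) 12 + \left(2 + \frac{\left(-12\right)^{2}}{2} - -27\right) = 6 \cdot 12 + \left(2 + \frac{1}{2} \cdot 144 + 27\right) = 72 + \left(2 + 72 + 27\right) = 72 + 101 = 173$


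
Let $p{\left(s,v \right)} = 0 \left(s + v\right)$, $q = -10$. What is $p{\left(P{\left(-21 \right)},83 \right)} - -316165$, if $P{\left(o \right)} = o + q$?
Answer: $316165$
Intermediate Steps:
$P{\left(o \right)} = -10 + o$ ($P{\left(o \right)} = o - 10 = -10 + o$)
$p{\left(s,v \right)} = 0$
$p{\left(P{\left(-21 \right)},83 \right)} - -316165 = 0 - -316165 = 0 + 316165 = 316165$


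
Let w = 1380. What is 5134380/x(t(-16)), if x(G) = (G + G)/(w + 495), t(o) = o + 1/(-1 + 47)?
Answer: -14761342500/49 ≈ -3.0125e+8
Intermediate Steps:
t(o) = 1/46 + o (t(o) = o + 1/46 = 1/46 + o)
x(G) = 2*G/1875 (x(G) = (G + G)/(1380 + 495) = (2*G)/1875 = (2*G)*(1/1875) = 2*G/1875)
5134380/x(t(-16)) = 5134380/((2*(1/46 - 16)/1875)) = 5134380/(((2/1875)*(-735/46))) = 5134380/(-49/2875) = 5134380*(-2875/49) = -14761342500/49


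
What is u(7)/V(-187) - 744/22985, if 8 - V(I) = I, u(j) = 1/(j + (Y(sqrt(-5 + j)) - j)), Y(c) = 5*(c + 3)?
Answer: -333923/10458175 - sqrt(2)/6825 ≈ -0.032137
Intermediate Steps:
Y(c) = 15 + 5*c (Y(c) = 5*(3 + c) = 15 + 5*c)
u(j) = 1/(15 + 5*sqrt(-5 + j)) (u(j) = 1/(j + ((15 + 5*sqrt(-5 + j)) - j)) = 1/(j + (15 - j + 5*sqrt(-5 + j))) = 1/(15 + 5*sqrt(-5 + j)))
V(I) = 8 - I
u(7)/V(-187) - 744/22985 = (1/(5*(3 + sqrt(-5 + 7))))/(8 - 1*(-187)) - 744/22985 = (1/(5*(3 + sqrt(2))))/(8 + 187) - 744*1/22985 = (1/(5*(3 + sqrt(2))))/195 - 744/22985 = (1/(5*(3 + sqrt(2))))*(1/195) - 744/22985 = 1/(975*(3 + sqrt(2))) - 744/22985 = -744/22985 + 1/(975*(3 + sqrt(2)))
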